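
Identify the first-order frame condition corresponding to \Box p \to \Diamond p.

seriality

Suppose □p→◇p is valid. At any x set V(p)=W. Then □p at x, so ◇p at x, so x has a successor.
The converse is a direct semantic check.
Frame condition: \forall x \exists y Rxy.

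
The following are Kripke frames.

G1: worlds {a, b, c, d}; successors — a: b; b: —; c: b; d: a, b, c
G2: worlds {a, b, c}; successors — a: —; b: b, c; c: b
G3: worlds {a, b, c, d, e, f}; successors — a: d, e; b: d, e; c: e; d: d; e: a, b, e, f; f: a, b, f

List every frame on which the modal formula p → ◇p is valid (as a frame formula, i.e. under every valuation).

Frame correspondent (Sahlqvist): ∀x Rxx — i.e. reflexivity.
G1: fails — world a does not see itself.
G2: fails — world a does not see itself.
G3: fails — world a does not see itself.

none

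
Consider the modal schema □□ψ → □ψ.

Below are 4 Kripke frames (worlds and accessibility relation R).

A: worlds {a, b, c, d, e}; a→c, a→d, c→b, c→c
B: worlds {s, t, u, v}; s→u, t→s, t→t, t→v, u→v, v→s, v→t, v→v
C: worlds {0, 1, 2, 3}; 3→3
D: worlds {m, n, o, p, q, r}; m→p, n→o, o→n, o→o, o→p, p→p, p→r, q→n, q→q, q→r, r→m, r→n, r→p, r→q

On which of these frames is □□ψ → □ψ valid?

Frame correspondent (Sahlqvist): ∀x ∀y (Rxy → ∃z (Rxz ∧ Rzy)) — i.e. density.
A: fails — Rad but no z with Raz and Rzd.
B: fails — Rsu but no z with Rsz and Rzu.
C: holds.
D: fails — Rrm but no z with Rrz and Rzm.

C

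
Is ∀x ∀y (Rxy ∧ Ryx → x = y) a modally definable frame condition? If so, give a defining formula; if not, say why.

Any modally definable frame class is closed under surjective bounded morphisms.
The 4-cycle (worlds s,t,u,v with s→t→u→v→s) is antisymmetric. Sending even-indexed worlds to • and odd-indexed worlds to ∘ is a surjective bounded morphism onto the two-world frame with •↔∘, which is not antisymmetric.
So no modal formula (or set of formulas) defines exactly the antisymmetric frames.

No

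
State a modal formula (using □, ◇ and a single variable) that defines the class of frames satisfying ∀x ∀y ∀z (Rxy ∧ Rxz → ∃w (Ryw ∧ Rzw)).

◇□ψ → □◇ψ

The condition is convergence. The .2 schema ◇□ψ → □◇ψ defines it.
Suppose ◇□ψ→□◇ψ is valid. Take Rxy, Rxz and set V(ψ)={w : Ryw}. Then □ψ at y so ◇□ψ at x, so □◇ψ at x, so ◇ψ at z, giving w with Rzw and Ryw.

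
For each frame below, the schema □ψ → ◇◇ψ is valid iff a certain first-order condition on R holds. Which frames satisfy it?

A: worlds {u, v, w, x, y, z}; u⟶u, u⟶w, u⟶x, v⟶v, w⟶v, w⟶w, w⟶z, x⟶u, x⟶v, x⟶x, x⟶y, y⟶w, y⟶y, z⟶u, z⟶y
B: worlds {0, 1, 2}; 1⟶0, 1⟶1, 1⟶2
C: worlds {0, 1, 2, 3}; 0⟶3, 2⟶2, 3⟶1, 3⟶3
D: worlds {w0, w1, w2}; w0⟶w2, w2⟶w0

A

Frame correspondent (Sahlqvist): ∀x ∃w (xRw ∧ xR²w) — i.e. a generalized confluence (Geach) condition.
A: condition met.
B: fails — at 0 but no w with 0Rw and 0R²w.
C: fails — at 1 but no w with 1Rw and 1R²w.
D: fails — at w0 but no w with w0Rw and w0R²w.
Valid on: A.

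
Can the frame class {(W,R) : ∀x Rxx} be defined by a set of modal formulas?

Yes: it is reflexivity, defined by the T schema □r → r.
Suppose □r→r is valid. At any x set V(r)={w : Rxw}. Then □r holds at x, so r holds at x, i.e. Rxx.

Yes — defined by □r → r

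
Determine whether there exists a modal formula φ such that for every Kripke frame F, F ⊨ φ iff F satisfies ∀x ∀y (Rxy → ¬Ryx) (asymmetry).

If a class were modally definable it would be closed under surjective bounded morphisms (Goldblatt–Thomason).
The 5-cycle (worlds a,b,c,d,e with a→b→c→d→e→a) is asymmetric. Mapping every world to a single reflexive point • is a surjective bounded morphism, and the reflexive point is not asymmetric (R•• but asymmetry requires ¬R••).
Hence asymmetry is not modally definable.

No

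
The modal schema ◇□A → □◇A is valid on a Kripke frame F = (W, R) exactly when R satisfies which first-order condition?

convergence

Suppose ◇□A→□◇A is valid. Take Rxy, Rxz and set V(A)={w : Ryw}. Then □A at y so ◇□A at x, so □◇A at x, so ◇A at z, giving w with Rzw and Ryw.
Conversely, on a frame with convergence the schema holds at every world under every valuation.
Frame condition: ∀x ∀y ∀z (Rxy ∧ Rxz → ∃w (Ryw ∧ Rzw)).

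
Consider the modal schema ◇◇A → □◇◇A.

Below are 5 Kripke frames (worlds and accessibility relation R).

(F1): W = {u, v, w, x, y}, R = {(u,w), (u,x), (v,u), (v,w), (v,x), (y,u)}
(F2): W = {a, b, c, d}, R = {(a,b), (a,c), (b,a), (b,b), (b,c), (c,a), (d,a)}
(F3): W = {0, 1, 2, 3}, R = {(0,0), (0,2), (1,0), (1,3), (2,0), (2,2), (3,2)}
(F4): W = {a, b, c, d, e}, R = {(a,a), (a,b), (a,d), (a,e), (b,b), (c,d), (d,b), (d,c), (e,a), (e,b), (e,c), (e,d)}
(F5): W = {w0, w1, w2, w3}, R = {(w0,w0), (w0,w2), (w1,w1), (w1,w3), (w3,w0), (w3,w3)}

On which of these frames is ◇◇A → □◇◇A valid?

Frame correspondent (Sahlqvist): ∀x ∀y ∀z ((xR²y ∧ xRz) → ∃w (y = w ∧ zR²w)) — i.e. a generalized confluence (Geach) condition.
(F1): fails — vR²w, vRu but no t with w=t and uR²t.
(F2): fails — aR²a, aRc but no w with a=w and cR²w.
(F3): holds.
(F4): fails — aR²a, aRb but no w with a=w and bR²w.
(F5): fails — w0R²w0, w0Rw2 but no w with w0=w and w2R²w.

(F3)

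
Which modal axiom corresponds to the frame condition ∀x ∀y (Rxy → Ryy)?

□(□r → r)

A defining formula is □(□r → r) (the T□ axiom).
Suppose □(□r→r) is valid. Take Rxy and set V(r)={w : Ryw}. Then at y, □r holds; since □(□r→r) at x, □r→r at y, so r at y, i.e. Ryy.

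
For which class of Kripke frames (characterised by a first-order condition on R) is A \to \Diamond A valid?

Reflexivity

Equivalently (dual form): □A → A.
Suppose □A→A is valid. At any x set V(A)={w : Rxw}. Then □A holds at x, so A holds at x, i.e. Rxx.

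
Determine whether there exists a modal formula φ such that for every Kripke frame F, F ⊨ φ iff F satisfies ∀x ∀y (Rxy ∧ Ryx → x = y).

No

If a class were modally definable it would be closed under surjective bounded morphisms (Goldblatt–Thomason).
The 4-cycle (worlds w0,w1,w2,w3 with w0→w1→w2→w3→w0) is antisymmetric. Sending even-indexed worlds to s and odd-indexed worlds to t is a surjective bounded morphism onto the two-world frame with s↔t, which is not antisymmetric.
Hence antisymmetry is not modally definable.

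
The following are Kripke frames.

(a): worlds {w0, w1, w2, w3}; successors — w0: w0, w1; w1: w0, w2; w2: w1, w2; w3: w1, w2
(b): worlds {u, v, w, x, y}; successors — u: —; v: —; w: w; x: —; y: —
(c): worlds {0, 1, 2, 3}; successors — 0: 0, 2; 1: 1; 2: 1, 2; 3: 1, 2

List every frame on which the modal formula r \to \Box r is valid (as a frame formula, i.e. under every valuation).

The schema corresponds to a generalized confluence (Geach) condition: \forall x \forall z (xRz \to \exists w (x = w \wedge z = w)).
(a): fails — w0Rw1 but w0 ≠ w1.
(b): satisfies the condition.
(c): fails — 0R2 but 0 ≠ 2.
Valid on: (b).

(b)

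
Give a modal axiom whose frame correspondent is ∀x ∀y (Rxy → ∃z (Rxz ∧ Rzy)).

A defining formula is □□q → □q (the C4 axiom).
Suppose □□q→□q is valid. Take Rxy and set V(q)={w : xR²w}. Then □□q at x, so □q at x, so q at y, i.e. ∃z(Rxz∧Rzy).

□□q → □q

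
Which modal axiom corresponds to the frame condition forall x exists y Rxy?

□r → ◇r

A defining formula is □r → ◇r (the D axiom).
Suppose □r→◇r is valid. At any x set V(r)=W. Then □r at x, so ◇r at x, so x has a successor.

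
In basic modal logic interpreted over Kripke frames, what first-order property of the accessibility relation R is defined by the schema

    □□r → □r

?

Suppose □□r→□r is valid. Take Rxy and set V(r)={w : xR²w}. Then □□r at x, so □r at x, so r at y, i.e. ∃z(Rxz∧Rzy).
Conversely, on a frame with density the schema holds at every world under every valuation.
So the correspondent is density.

density: ∀x ∀y (Rxy → ∃z (Rxz ∧ Rzy))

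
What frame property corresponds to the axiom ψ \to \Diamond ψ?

Equivalently (dual form): □ψ → ψ.
Suppose □ψ→ψ is valid. At any x set V(ψ)={w : Rxw}. Then □ψ holds at x, so ψ holds at x, i.e. Rxx.
Conversely, any frame satisfying \forall x Rxx validates the schema.
Frame condition: \forall x Rxx.

Reflexivity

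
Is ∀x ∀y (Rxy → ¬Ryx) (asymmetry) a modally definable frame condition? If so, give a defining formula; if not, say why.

Not modally definable

Any modally definable frame class is closed under surjective bounded morphisms.
The 4-cycle (worlds w0,w1,w2,w3 with w0→w1→w2→w3→w0) is asymmetric. Mapping every world to a single reflexive point • is a surjective bounded morphism, and the reflexive point is not asymmetric (R•• but asymmetry requires ¬R••).
Hence asymmetry is not modally definable.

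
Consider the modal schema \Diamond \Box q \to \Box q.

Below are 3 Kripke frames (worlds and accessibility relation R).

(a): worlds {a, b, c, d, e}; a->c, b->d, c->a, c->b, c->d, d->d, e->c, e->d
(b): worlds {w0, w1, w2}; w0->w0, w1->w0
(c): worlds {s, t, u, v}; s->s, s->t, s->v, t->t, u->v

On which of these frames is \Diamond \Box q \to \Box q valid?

This is the axiom for the Euclidean property; its first-order frame correspondent is \forall x \forall y \forall z (Rxy \wedge Rxz \to Ryz).
(a): fails — Rac and Rac but not Rcc.
(b): condition met.
(c): fails — Rsv and Rsv but not Rvv.

(b)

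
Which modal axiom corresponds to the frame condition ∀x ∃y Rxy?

This is seriality; the standard corresponding axiom is D: □r → ◇r.
Suppose □r→◇r is valid. At any x set V(r)=W. Then □r at x, so ◇r at x, so x has a successor.

□r → ◇r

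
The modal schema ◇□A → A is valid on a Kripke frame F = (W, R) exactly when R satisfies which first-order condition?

Symmetry

This schema is equivalent to the B axiom A → □◇A.
It corresponds to symmetry: ∀x ∀y (Rxy → Ryx).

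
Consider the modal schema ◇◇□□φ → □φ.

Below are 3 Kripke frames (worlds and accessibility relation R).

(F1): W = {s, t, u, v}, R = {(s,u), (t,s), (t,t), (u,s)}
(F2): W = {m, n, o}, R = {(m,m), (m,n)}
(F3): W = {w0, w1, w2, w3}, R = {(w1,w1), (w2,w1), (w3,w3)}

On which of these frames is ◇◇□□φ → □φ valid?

(F3)

This is the axiom for a generalized confluence (Geach) condition; its first-order frame correspondent is ∀x ∀y ∀z ((xR²y ∧ xRz) → ∃w (yR²w ∧ z = w)).
(F1): fails — sR²s, sRu but no w with sR²w and u=w.
(F2): fails — mR²n, mRm but no w with nR²w and m=w.
(F3): satisfies the condition.
Valid on: (F3).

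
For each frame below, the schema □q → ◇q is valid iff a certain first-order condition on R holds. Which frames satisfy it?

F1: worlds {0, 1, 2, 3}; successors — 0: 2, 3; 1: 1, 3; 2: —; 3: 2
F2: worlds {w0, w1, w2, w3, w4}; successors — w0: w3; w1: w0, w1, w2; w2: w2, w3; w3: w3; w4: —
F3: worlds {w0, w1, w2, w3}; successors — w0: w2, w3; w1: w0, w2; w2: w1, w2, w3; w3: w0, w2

This is the axiom for seriality; its first-order frame correspondent is ∀x ∃y Rxy.
F1: fails — world 2 has no successor.
F2: fails — world w4 has no successor.
F3: holds.
Valid on: F3.

F3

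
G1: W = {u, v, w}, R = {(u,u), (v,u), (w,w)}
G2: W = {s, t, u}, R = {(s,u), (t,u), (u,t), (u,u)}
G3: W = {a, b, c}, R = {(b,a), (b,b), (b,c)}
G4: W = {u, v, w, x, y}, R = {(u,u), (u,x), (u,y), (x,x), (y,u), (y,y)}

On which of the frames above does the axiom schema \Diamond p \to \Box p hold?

G1

This is the axiom for partial functionality; its first-order frame correspondent is \forall x \forall y \forall z (Rxy \wedge Rxz \to y = z).
G1: holds.
G2: fails — u sees both t and u.
G3: fails — b sees both a and b.
G4: fails — u sees both u and x.
Valid on: G1.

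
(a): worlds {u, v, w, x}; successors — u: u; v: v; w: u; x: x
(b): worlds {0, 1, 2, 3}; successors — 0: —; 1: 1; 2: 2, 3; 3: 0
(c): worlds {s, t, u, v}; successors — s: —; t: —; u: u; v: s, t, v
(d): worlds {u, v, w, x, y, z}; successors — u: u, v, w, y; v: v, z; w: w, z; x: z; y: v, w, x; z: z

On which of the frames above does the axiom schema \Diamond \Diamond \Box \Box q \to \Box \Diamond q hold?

(a)

Frame correspondent (Sahlqvist): \forall x \forall y \forall z ((x R^2 y \wedge xRz) \to \exists w (y R^2 w \wedge zRw)) — i.e. a generalized confluence (Geach) condition.
(a): holds.
(b): fails — 2R²0, 2R2 but no w with 0R²w and 2Rw.
(c): fails — vR²s, vRs but no w with sR²w and sRw.
(d): fails — uR²x, uRu but no t with xR²t and uRt.
Valid on: (a).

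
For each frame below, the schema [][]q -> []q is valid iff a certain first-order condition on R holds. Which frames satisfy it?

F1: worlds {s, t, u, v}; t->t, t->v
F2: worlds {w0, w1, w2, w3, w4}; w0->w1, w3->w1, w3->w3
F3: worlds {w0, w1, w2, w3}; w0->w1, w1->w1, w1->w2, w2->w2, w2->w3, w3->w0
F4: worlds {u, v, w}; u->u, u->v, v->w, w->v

F1

The schema corresponds to density: forall x forall y (Rxy -> exists z (Rxz & Rzy)).
F1: holds.
F2: fails — Rw0w1 but no z with Rw0z and Rzw1.
F3: fails — Rw3w0 but no z with Rw3z and Rzw0.
F4: fails — Rvw but no z with Rvz and Rzw.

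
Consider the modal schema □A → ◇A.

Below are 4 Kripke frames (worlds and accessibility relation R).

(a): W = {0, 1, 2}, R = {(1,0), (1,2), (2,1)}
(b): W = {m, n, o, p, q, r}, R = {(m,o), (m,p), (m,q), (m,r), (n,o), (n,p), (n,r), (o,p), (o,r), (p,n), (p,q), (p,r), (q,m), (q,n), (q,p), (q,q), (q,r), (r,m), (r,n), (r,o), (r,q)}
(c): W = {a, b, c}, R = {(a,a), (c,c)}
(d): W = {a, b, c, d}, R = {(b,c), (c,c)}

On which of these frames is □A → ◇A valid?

This is the axiom for seriality; its first-order frame correspondent is ∀x ∃y Rxy.
(a): fails — world 0 has no successor.
(b): condition met.
(c): fails — world b has no successor.
(d): fails — world a has no successor.

(b)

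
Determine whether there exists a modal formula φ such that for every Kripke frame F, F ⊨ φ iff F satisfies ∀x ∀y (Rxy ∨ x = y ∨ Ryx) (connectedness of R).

No — not modally definable

Modal frame validity is preserved under disjoint unions.
Take 2 disjoint single-world reflexive frames: each is trivially connected, but their disjoint union has 2 worlds with no edge between distinct components, so it is not connected.
So no modal formula (or set of formulas) defines exactly the connected frames.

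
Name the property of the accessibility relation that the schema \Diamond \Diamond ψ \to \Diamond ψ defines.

This is frame-equivalent to □ψ → □□ψ (substitute ¬ψ for ψ and contrapose).
Suppose □ψ→□□ψ is valid. Take Rxy, Ryz and set V(ψ)={w : Rxw}. Then □ψ at x, so □□ψ at x, so □ψ at y, so ψ at z, i.e. Rxz.
The converse is a direct semantic check.
Frame condition: \forall x \forall y \forall z (Rxy \wedge Ryz \to Rxz).

Transitivity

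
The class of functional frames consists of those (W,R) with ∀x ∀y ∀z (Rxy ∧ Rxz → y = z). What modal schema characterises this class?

This is partial functionality; the standard corresponding axiom is CD: ◇q → □q.

◇q → □q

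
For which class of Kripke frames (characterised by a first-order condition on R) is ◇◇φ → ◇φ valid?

transitivity: ∀x ∀y ∀z (Rxy ∧ Ryz → Rxz)

This is a form of the 4 axiom.
It corresponds to transitivity: ∀x ∀y ∀z (Rxy ∧ Ryz → Rxz).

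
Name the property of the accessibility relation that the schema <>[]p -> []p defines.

the Euclidean property

This is frame-equivalent to ◇p → □◇p (substitute ¬p for p and contrapose).
Suppose ◇p→□◇p is valid. Take Rxy, Rxz and set V(p)={y}. Then ◇p at x, so □◇p at x, so ◇p at z, so some w with Rzw has p; w=y, i.e. Rzy. By symmetry of the argument, Ryz.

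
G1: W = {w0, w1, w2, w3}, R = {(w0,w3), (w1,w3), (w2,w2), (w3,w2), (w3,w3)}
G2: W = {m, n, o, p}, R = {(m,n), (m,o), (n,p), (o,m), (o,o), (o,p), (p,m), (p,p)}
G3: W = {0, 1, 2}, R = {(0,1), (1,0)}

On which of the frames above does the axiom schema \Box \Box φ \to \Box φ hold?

Frame correspondent (Sahlqvist): \forall x \forall y (Rxy \to \exists z (Rxz \wedge Rzy)) — i.e. density.
G1: condition met.
G2: fails — Rmn but no z with Rmz and Rzn.
G3: fails — R01 but no z with R0z and Rz1.
Valid on: G1.

G1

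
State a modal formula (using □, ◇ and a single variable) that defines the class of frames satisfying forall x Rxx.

This is reflexivity; the standard corresponding axiom is T: □p → p.
Suppose □p→p is valid. At any x set V(p)={w : Rxw}. Then □p holds at x, so p holds at x, i.e. Rxx.

□p → p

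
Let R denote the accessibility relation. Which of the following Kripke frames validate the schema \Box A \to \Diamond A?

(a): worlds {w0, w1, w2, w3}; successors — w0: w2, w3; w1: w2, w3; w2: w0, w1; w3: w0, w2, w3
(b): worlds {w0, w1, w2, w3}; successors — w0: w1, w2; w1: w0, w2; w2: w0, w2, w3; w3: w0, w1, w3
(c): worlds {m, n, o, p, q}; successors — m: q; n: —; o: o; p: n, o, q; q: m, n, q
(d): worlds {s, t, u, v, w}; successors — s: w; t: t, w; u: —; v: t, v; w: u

This is the axiom for seriality; its first-order frame correspondent is \forall x \exists y Rxy.
(a): satisfies the condition.
(b): satisfies the condition.
(c): fails — world n has no successor.
(d): fails — world u has no successor.

(a), (b)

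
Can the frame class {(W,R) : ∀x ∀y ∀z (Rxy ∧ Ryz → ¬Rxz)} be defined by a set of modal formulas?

Modal frame validity is preserved under surjective bounded morphisms.
The 7-cycle (worlds s,t,u,v,w,x,y with s→t→u→v→w→x→y→s) is intransitive. Mapping every world to a single reflexive point • is a surjective bounded morphism; the reflexive point is not intransitive (R••∧R•• but R••).
Hence intransitivity is not modally definable.

No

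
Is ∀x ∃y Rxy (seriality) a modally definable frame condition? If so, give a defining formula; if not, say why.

Definable; □p → ◇p defines it

The condition is seriality. A defining modal formula is □p → ◇p.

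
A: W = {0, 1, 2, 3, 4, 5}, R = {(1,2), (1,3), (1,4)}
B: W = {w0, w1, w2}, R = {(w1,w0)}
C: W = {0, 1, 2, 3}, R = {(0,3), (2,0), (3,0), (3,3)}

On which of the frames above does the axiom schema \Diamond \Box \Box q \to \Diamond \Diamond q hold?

Frame correspondent (Sahlqvist): \forall x \forall y (xRy \to \exists w (y R^2 w \wedge x R^2 w)) — i.e. a generalized confluence (Geach) condition.
A: fails — 1R2 but no w with 2R²w and 1R²w.
B: fails — w1Rw0 but no w with w0R²w and w1R²w.
C: condition met.

C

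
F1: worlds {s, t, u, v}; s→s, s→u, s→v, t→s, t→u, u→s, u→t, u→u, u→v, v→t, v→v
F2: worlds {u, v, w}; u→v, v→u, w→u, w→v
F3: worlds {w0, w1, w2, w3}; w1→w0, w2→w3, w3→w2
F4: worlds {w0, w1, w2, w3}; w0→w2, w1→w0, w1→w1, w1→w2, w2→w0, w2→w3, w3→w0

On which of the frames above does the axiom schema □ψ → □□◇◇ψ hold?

F1

Frame correspondent (Sahlqvist): ∀x ∀z (xR²z → ∃w (xRw ∧ zR²w)) — i.e. a generalized confluence (Geach) condition.
F1: holds.
F2: fails — uR²u but no t with uRt and uR²t.
F3: fails — w2R²w2 but no w with w2Rw and w2R²w.
F4: fails — w0R²w0 but no w with w0Rw and w0R²w.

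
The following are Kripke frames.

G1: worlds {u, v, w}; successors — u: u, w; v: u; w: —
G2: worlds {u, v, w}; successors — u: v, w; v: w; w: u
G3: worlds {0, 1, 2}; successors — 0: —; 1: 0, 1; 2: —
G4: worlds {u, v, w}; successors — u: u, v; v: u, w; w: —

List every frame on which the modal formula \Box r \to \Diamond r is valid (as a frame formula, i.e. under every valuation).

G2

Frame correspondent (Sahlqvist): \forall x \exists y Rxy — i.e. seriality.
G1: fails — world w has no successor.
G2: ✓.
G3: fails — world 0 has no successor.
G4: fails — world w has no successor.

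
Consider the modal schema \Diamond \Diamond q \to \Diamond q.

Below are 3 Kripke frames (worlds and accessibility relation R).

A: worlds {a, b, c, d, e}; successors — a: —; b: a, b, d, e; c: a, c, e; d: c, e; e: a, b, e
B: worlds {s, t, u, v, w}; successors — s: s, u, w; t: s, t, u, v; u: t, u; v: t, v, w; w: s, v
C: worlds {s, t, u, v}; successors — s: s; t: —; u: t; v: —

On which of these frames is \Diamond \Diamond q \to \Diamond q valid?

Frame correspondent (Sahlqvist): \forall x \forall y (x R^2 y \to \exists w (y = w \wedge xRw)) — i.e. a generalized confluence (Geach) condition.
A: fails — bR²c but no w with c=w and bRw.
B: fails — sR²t but no w* with t=w* and sRw*.
C: condition met.
Valid on: C.

C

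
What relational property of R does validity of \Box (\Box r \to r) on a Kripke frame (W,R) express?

shift-reflexivity

Suppose □(□r→r) is valid. Take Rxy and set V(r)={w : Ryw}. Then at y, □r holds; since □(□r→r) at x, □r→r at y, so r at y, i.e. Ryy.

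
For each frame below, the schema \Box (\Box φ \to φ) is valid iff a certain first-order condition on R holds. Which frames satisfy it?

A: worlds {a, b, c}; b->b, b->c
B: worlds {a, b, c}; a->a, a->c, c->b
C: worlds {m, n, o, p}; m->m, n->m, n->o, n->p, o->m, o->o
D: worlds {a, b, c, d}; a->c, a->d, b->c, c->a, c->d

This is the axiom for shift-reflexivity; its first-order frame correspondent is \forall x \forall y (Rxy \to Ryy).
A: fails — Rbc but not Rcc.
B: fails — Rac but not Rcc.
C: fails — Rnp but not Rpp.
D: fails — Rbc but not Rcc.
Valid on no frame.

none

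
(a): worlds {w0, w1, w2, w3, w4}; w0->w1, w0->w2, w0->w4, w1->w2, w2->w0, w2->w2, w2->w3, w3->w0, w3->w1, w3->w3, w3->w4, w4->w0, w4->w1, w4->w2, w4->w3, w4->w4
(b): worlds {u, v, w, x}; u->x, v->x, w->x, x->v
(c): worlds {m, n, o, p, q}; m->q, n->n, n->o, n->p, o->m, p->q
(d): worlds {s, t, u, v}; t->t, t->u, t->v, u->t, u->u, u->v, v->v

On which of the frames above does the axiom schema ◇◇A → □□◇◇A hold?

This is the axiom for a generalized confluence (Geach) condition; its first-order frame correspondent is ∀x ∀y ∀z ((xR²y ∧ xR²z) → ∃w (y = w ∧ zR²w)).
(a): fails — w0R²w1, w0R²w1 but no w with w1=w and w1R²w.
(b): condition met.
(c): fails — nR²m, nR²m but no w with m=w and mR²w.
(d): fails — tR²t, tR²v but no w with t=w and vR²w.

(b)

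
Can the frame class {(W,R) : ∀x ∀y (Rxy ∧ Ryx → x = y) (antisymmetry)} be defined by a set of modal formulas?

If a class were modally definable it would be closed under surjective bounded morphisms (Goldblatt–Thomason).
The 8-cycle (worlds s,t,u,v,w,x,y,z with s→t→u→v→w→x→y→z→s) is antisymmetric. Sending even-indexed worlds to • and odd-indexed worlds to ∘ is a surjective bounded morphism onto the two-world frame with •↔∘, which is not antisymmetric.
So no modal formula (or set of formulas) defines exactly the antisymmetric frames.

No — not modally definable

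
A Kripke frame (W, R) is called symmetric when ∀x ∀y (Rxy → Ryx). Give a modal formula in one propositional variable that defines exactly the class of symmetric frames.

p → □◇p

A defining formula is p → □◇p (the B axiom).
Suppose p→□◇p is valid. Take Rxy and set V(p)={x}. Then p at x, so □◇p at x, so ◇p at y, so some z with Ryz has p; z=x, i.e. Ryx.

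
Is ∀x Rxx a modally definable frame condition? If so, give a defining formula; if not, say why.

Yes: it is reflexivity, defined by the T schema □q → q.
Suppose □q→q is valid. At any x set V(q)={w : Rxw}. Then □q holds at x, so q holds at x, i.e. Rxx.

Yes, by □q → q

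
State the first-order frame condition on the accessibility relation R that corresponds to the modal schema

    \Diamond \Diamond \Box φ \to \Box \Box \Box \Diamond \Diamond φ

This is a Sahlqvist (Geach-type) schema ◇^2□^1φ → □^3◇^2φ.
Minimal-valuation argument: fix x; take any y with xR^2y and any z with xR^3z. Set V(φ) to the set of worlds R-reachable from y in exactly 1 step. Then □^1φ holds at y, so the antecedent holds at x; validity forces ◇^2φ at z, giving a w with zR^2w and yR^1w.
First-order correspondent: \forall x \forall y \forall z ((x R^2 y \wedge x R^3 z) \to \exists w (yRw \wedge z R^2 w)).

\forall x \forall y \forall z ((x R^2 y \wedge x R^3 z) \to \exists w (yRw \wedge z R^2 w))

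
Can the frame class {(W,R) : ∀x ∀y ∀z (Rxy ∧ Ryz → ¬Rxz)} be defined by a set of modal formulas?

Modal frame validity is preserved under surjective bounded morphisms.
The 7-cycle (worlds a,b,c,d,e,f,g with a→b→c→d→e→f→g→a) is intransitive. Mapping every world to a single reflexive point • is a surjective bounded morphism; the reflexive point is not intransitive (R••∧R•• but R••).
Hence intransitivity is not modally definable.

No — not modally definable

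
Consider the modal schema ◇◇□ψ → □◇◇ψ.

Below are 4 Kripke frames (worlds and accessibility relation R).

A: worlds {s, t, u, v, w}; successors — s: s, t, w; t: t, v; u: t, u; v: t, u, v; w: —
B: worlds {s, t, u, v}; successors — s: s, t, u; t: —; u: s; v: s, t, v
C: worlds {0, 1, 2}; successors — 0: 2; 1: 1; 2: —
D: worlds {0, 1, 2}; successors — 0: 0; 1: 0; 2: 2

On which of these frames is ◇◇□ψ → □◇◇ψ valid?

This is the axiom for a generalized confluence (Geach) condition; its first-order frame correspondent is ∀x ∀y ∀z ((xR²y ∧ xRz) → ∃w (yRw ∧ zR²w)).
A: fails — sR²s, sRw but no w* with sRw* and wR²w*.
B: fails — sR²s, sRt but no w with sRw and tR²w.
C: holds.
D: holds.

C, D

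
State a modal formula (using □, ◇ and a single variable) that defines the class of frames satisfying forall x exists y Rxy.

□p → ◇p

This is seriality; the standard corresponding axiom is D: □p → ◇p.
Suppose □p→◇p is valid. At any x set V(p)=W. Then □p at x, so ◇p at x, so x has a successor.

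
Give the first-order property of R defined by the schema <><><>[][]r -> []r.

forall x forall y forall z ((x R^3 y & xRz) -> exists w (y R^2 w & z = w))

This is a Sahlqvist (Geach-type) schema ◇^3□^2r → □^1◇^0r.
Minimal-valuation argument: fix x; take any y with xR^3y and any z with xR^1z. Set V(r) to the set of worlds R-reachable from y in exactly 2 steps. Then □^2r holds at y, so the antecedent holds at x; validity forces ◇^0r at z, giving a w with zR^0w and yR^2w.
First-order correspondent: forall x forall y forall z ((x R^3 y & xRz) -> exists w (y R^2 w & z = w)).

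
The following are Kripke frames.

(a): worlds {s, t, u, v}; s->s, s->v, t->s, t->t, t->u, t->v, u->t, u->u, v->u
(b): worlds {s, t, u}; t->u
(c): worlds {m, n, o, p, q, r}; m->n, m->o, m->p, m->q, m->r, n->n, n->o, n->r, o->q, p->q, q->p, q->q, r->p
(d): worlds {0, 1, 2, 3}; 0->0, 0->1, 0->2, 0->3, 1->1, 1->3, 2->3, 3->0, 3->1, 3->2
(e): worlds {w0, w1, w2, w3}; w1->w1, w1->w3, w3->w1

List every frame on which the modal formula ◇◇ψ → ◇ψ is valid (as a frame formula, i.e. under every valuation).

This is the axiom for transitivity; its first-order frame correspondent is ∀x ∀y ∀z (Rxy ∧ Ryz → Rxz).
(a): fails — Rut and Rtv but not Ruv.
(b): condition met.
(c): fails — Rnr and Rrp but not Rnp.
(d): fails — R32 and R23 but not R33.
(e): fails — Rw3w1 and Rw1w3 but not Rw3w3.

(b)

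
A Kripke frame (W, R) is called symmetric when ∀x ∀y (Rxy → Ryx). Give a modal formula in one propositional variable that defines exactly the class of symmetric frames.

The condition is symmetry. The B schema ψ → □◇ψ defines it.
Suppose ψ→□◇ψ is valid. Take Rxy and set V(ψ)={x}. Then ψ at x, so □◇ψ at x, so ◇ψ at y, so some z with Ryz has ψ; z=x, i.e. Ryx.

ψ → □◇ψ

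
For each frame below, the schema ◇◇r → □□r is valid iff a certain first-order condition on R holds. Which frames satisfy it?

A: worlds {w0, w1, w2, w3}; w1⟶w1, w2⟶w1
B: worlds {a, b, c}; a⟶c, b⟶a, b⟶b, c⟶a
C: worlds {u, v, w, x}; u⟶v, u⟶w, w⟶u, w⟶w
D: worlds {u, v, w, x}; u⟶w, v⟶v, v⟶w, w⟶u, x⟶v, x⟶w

A

The schema corresponds to a generalized confluence (Geach) condition: ∀x ∀y ∀z ((xR²y ∧ xR²z) → ∃w (y = w ∧ z = w)).
A: satisfies the condition.
B: fails — bR²a, bR²b but a ≠ b.
C: fails — uR²u, uR²w but u ≠ w.
D: fails — vR²u, vR²v but u ≠ v.
Valid on: A.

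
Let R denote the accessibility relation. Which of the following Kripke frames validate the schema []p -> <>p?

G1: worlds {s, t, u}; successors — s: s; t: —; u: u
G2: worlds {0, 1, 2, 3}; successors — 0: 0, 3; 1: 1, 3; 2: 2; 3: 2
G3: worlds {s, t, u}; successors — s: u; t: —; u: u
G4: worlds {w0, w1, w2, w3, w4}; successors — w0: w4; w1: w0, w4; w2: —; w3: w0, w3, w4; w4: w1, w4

This is the axiom for seriality; its first-order frame correspondent is forall x exists y Rxy.
G1: fails — world t has no successor.
G2: satisfies the condition.
G3: fails — world t has no successor.
G4: fails — world w2 has no successor.

G2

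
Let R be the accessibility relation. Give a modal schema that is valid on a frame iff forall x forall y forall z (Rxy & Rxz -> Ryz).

◇p → □◇p

The condition is the Euclidean property. The 5 schema ◇p → □◇p defines it.
Suppose ◇p→□◇p is valid. Take Rxy, Rxz and set V(p)={y}. Then ◇p at x, so □◇p at x, so ◇p at z, so some w with Rzw has p; w=y, i.e. Rzy. By symmetry of the argument, Ryz.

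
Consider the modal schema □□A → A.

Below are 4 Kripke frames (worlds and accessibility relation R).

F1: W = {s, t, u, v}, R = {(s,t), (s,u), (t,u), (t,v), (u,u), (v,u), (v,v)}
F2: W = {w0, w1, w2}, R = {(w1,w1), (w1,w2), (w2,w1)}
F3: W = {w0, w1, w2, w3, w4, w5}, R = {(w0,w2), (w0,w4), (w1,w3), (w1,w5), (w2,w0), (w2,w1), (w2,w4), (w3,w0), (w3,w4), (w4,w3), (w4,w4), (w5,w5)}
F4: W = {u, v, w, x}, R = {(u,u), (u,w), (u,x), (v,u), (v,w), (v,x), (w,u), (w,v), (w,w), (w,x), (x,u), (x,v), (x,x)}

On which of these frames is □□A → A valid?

This is the axiom for a generalized confluence (Geach) condition; its first-order frame correspondent is ∀x ∃w (xR²w ∧ x = w).
F1: fails — at s but no w with sR²w and s=w.
F2: fails — at w0 but no w with w0R²w and w0=w.
F3: fails — at w1 but no w with w1R²w and w1=w.
F4: condition met.
Valid on: F4.

F4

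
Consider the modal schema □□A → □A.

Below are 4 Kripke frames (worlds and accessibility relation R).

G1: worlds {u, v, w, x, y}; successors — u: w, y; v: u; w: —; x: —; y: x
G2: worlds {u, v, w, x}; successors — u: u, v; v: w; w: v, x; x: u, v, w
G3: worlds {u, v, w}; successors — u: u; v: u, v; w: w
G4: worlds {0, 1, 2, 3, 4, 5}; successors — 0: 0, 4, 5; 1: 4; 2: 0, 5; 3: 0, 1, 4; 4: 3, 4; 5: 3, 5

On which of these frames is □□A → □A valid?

G3

This is the axiom for density; its first-order frame correspondent is ∀x ∀y (Rxy → ∃z (Rxz ∧ Rzy)).
G1: fails — Ruy but no z with Ruz and Rzy.
G2: fails — Rwx but no z with Rwz and Rzx.
G3: satisfies the condition.
G4: fails — R31 but no z with R3z and Rz1.
Valid on: G3.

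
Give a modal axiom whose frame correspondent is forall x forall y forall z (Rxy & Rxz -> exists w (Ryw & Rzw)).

◇□p → □◇p

A defining formula is ◇□p → □◇p (the .2 axiom).
Suppose ◇□p→□◇p is valid. Take Rxy, Rxz and set V(p)={w : Ryw}. Then □p at y so ◇□p at x, so □◇p at x, so ◇p at z, giving w with Rzw and Ryw.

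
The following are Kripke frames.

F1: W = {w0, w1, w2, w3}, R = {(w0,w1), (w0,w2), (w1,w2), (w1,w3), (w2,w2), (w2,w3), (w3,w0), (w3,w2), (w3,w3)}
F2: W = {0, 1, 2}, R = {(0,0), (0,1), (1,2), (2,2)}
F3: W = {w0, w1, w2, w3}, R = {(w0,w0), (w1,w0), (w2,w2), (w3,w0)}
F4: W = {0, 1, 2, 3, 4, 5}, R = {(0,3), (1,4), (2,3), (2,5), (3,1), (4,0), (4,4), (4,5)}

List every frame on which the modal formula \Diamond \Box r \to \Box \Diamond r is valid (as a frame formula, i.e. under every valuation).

Frame correspondent (Sahlqvist): \forall x \forall y \forall z (Rxy \wedge Rxz \to \exists w (Ryw \wedge Rzw)) — i.e. convergence.
F1: holds.
F2: fails — R00 and R01 but 0 and 1 have no common successor.
F3: holds.
F4: fails — R25 and R25 but 5 and 5 have no common successor.

F1, F3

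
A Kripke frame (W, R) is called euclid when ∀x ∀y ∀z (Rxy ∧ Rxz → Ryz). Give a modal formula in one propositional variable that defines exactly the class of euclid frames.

A defining formula is ◇q → □◇q (the 5 axiom).
Suppose ◇q→□◇q is valid. Take Rxy, Rxz and set V(q)={y}. Then ◇q at x, so □◇q at x, so ◇q at z, so some w with Rzw has q; w=y, i.e. Rzy. By symmetry of the argument, Ryz.

◇q → □◇q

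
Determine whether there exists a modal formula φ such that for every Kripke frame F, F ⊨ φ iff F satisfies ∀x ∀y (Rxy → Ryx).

This is a Sahlqvist condition; the B axiom r → □◇r defines it.
Suppose r→□◇r is valid. Take Rxy and set V(r)={x}. Then r at x, so □◇r at x, so ◇r at y, so some z with Ryz has r; z=x, i.e. Ryx.

Definable; r → □◇r defines it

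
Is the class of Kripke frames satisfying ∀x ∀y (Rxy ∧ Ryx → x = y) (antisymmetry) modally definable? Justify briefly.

Modal frame validity is preserved under surjective bounded morphisms.
The 4-cycle (worlds 0,1,2,3 with 0→1→2→3→0) is antisymmetric. Sending even-indexed worlds to • and odd-indexed worlds to ∘ is a surjective bounded morphism onto the two-world frame with •↔∘, which is not antisymmetric.
So no modal formula (or set of formulas) defines exactly the antisymmetric frames.

No — not modally definable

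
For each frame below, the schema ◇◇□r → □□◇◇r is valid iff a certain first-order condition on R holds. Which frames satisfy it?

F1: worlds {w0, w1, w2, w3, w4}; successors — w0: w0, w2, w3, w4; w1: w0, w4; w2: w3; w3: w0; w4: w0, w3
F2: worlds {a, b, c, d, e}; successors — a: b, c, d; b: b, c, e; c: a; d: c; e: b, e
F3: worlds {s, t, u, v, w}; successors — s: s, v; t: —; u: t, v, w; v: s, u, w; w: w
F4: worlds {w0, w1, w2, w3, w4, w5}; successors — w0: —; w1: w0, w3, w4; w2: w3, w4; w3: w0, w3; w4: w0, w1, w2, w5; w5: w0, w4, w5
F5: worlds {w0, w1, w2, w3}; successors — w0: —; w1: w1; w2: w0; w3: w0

F5

The schema corresponds to a generalized confluence (Geach) condition: ∀x ∀y ∀z ((xR²y ∧ xR²z) → ∃w (yRw ∧ zR²w)).
F1: fails — w0R²w2, w0R²w2 but no w with w2Rw and w2R²w.
F2: fails — aR²c, aR²c but no w with cRw and cR²w.
F3: fails — sR²s, sR²w but no w* with sRw* and wR²w*.
F4: fails — w1R²w0, w1R²w0 but no w with w0Rw and w0R²w.
F5: ✓.
Valid on: F5.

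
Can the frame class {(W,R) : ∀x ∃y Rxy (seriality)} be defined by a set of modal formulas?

Definable; □r → ◇r defines it

Yes: it is seriality, defined by the D schema □r → ◇r.
Suppose □r→◇r is valid. At any x set V(r)=W. Then □r at x, so ◇r at x, so x has a successor.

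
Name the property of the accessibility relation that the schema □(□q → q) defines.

shift-reflexivity: ∀x ∀y (Rxy → Ryy)

Suppose □(□q→q) is valid. Take Rxy and set V(q)={w : Ryw}. Then at y, □q holds; since □(□q→q) at x, □q→q at y, so q at y, i.e. Ryy.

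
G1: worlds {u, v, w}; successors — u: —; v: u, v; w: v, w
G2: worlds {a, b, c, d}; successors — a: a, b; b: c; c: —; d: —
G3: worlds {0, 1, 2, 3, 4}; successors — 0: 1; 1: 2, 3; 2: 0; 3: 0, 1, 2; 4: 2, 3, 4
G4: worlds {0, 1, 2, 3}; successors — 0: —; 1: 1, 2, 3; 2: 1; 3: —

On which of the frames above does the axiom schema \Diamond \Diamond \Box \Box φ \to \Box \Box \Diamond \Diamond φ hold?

This is the axiom for a generalized confluence (Geach) condition; its first-order frame correspondent is \forall x \forall y \forall z ((x R^2 y \wedge x R^2 z) \to \exists w (y R^2 w \wedge z R^2 w)).
G1: fails — vR²u, vR²u but no t with uR²t and uR²t.
G2: fails — aR²a, aR²b but no w with aR²w and bR²w.
G3: fails — 1R²0, 1R²2 but no w with 0R²w and 2R²w.
G4: fails — 1R²1, 1R²3 but no w with 1R²w and 3R²w.
Valid on no frame.

none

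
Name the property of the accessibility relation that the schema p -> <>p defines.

reflexivity: forall x Rxx

This is a form of the T axiom.
Its frame correspondent is reflexivity — forall x Rxx.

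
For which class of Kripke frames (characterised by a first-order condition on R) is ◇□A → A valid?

This is a form of the B axiom.
It corresponds to symmetry: ∀x ∀y (Rxy → Ryx).

symmetry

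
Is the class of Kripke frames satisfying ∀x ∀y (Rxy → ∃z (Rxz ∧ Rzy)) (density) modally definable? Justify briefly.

This is a Sahlqvist condition; the C4 axiom □□q → □q defines it.
Suppose □□q→□q is valid. Take Rxy and set V(q)={w : xR²w}. Then □□q at x, so □q at x, so q at y, i.e. ∃z(Rxz∧Rzy).

Yes, by □□q → □q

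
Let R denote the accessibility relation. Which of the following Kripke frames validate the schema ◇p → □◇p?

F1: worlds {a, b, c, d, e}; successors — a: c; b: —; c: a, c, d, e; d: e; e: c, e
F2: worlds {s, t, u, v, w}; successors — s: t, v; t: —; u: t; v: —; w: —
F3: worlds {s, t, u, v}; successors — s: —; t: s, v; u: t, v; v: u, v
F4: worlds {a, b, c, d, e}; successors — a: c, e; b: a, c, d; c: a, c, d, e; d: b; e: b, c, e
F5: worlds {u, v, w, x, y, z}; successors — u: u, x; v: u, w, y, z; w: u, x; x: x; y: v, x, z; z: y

Frame correspondent (Sahlqvist): ∀x ∀y ∀z (Rxy ∧ Rxz → Ryz) — i.e. the Euclidean property.
F1: fails — Rcd and Rcc but not Rdc.
F2: fails — Rsv and Rsv but not Rvv.
F3: fails — Rtv and Rts but not Rvs.
F4: fails — Rba and Rba but not Raa.
F5: fails — Rux and Ruu but not Rxu.

none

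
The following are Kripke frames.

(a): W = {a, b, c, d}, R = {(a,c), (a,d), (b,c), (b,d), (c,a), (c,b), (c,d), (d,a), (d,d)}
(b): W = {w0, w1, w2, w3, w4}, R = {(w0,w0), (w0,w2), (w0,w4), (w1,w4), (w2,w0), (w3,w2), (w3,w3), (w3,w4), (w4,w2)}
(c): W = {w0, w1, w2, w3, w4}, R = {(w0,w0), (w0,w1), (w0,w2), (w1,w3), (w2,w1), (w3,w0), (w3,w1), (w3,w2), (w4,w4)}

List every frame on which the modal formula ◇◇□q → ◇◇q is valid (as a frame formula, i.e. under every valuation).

(a)

The schema corresponds to a generalized confluence (Geach) condition: ∀x ∀y (xR²y → ∃w (yRw ∧ xR²w)).
(a): satisfies the condition.
(b): fails — w1R²w2 but no w with w2Rw and w1R²w.
(c): fails — w1R²w1 but no w with w1Rw and w1R²w.
Valid on: (a).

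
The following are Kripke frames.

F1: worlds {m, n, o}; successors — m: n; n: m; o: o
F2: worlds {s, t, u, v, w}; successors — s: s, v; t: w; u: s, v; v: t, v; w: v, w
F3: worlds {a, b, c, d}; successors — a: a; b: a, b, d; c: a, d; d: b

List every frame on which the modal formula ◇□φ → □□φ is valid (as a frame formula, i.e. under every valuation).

F1

Frame correspondent (Sahlqvist): ∀x ∀y ∀z ((xRy ∧ xR²z) → ∃w (yRw ∧ z = w)) — i.e. a generalized confluence (Geach) condition.
F1: condition met.
F2: fails — sRs, sR²t but no w* with sRw* and t=w*.
F3: fails — bRa, bR²b but no w with aRw and b=w.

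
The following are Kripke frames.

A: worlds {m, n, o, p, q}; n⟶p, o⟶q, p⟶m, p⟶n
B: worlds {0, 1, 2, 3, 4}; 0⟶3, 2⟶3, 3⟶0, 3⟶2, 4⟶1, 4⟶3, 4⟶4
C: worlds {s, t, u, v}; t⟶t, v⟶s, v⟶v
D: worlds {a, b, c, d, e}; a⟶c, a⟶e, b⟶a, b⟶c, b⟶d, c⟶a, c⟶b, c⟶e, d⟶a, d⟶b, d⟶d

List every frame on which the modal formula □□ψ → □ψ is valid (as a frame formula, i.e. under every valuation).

This is the axiom for density; its first-order frame correspondent is ∀x ∀y (Rxy → ∃z (Rxz ∧ Rzy)).
A: fails — Rnp but no z with Rnz and Rzp.
B: fails — R32 but no z with R3z and Rz2.
C: satisfies the condition.
D: fails — Rcb but no z with Rcz and Rzb.

C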